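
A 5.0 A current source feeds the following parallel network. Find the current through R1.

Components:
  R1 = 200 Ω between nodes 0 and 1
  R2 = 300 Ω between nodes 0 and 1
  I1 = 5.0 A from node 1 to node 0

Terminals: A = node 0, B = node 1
All resistors sit directly between nodes 0 and 1, so they are in parallel and share one voltage V; the full source current 5 A splits among them.
1/R_par = 1/200 + 1/300 = 0.008333 S  =>  R_par = 120 Ω
V = I × R_par = 5 × 120 = 600 V
I_R1 = V/R1 = 600/200 = 3 A

Final answer: 3 A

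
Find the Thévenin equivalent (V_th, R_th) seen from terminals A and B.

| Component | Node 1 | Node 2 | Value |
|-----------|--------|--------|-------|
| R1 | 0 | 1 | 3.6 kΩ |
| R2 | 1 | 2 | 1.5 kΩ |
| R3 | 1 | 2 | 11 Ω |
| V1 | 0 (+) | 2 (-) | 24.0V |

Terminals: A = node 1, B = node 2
Step 1 — V_th is the open-circuit voltage V_A - V_B (nothing connected across the terminals).
Nodal analysis, taking node 2 as the 0 V reference.
Source V1 fixes V_0 = 24 V.
KCL at each unknown node (sum of currents leaving = 0; resistances in Ω):
  Node 1: (V_1 - 24)/3600 + (V_1 - 0)/1500 + (V_1 - 0)/11 = 0
Collecting terms: 0.09185 × V_1 = 0.006667  =>  V_1 = 0.07258 V
V_th = V_1 - V_2 = 0.07258 - 0 = 0.07258 V
Step 2 — R_th: zero the source — replace V1 by a short circuit (node 2 merges into node 0) — and find the resistance seen between A (node 1) and B (node 0).
Reduce the network between node 1 (A) and node 0 (B) by series/parallel combination:
  Rp1 = R1 ‖ R2 ‖ R3 (parallel, all between nodes 0 and 1) = 1/(1/3600 + 1/1500 + 1/11) = 10.89 Ω
R_th = 10.89 Ω

Final answer: V_th = 0.07258 V, R_th = 10.89 Ω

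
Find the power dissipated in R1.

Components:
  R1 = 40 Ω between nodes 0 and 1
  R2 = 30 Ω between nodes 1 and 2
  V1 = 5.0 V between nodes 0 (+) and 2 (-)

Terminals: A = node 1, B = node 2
Nodal analysis, taking node 2 as the 0 V reference.
Source V1 fixes V_0 = 5 V.
KCL at each unknown node (sum of currents leaving = 0; resistances in Ω):
  Node 1: (V_1 - 5)/40 + (V_1 - 0)/30 = 0
Collecting terms: 0.05833 × V_1 = 0.125  =>  V_1 = 2.143 V
I_R1 = (V_0 - V_1)/R1 = (5 - 2.143)/40 = 0.07143 A
P_R1 = I_R1² × R1 = (0.07143)² × 40 = 0.2041 W

Final answer: 0.2041 W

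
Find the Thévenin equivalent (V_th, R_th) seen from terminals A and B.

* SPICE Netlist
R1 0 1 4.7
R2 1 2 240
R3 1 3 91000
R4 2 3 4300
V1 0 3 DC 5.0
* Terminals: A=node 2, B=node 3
Step 1 — V_th is the open-circuit voltage V_A - V_B (nothing connected across the terminals).
Nodal analysis, taking node 3 as the 0 V reference.
Source V1 fixes V_0 = 5 V.
KCL at each unknown node (sum of currents leaving = 0; resistances in Ω):
  Node 1: (V_1 - 5)/4.7 + (V_1 - V_2)/240 + (V_1 - 0)/91000 = 0
  Node 2: (V_2 - V_1)/240 + (V_2 - 0)/4300 = 0
Collecting terms (coefficients in siemens):
  0.2169·V_1 - 0.004167·V_2 = 1.064
  0.004399·V_2 - 0.004167·V_1 = 0
Determinant D = (0.2169)(0.004399) - (-0.004167)(-0.004167) = 0.000937
V_1 = [(1.064)(0.004399) - (-0.004167)(0)]/D = 4.995 V
V_2 = [(0.2169)(0) - (1.064)(-0.004167)]/D = 4.731 V
V_th = V_2 - V_3 = 4.731 - 0 = 4.731 V
Step 2 — R_th: zero the source — replace V1 by a short circuit (node 3 merges into node 0) — and find the resistance seen between A (node 2) and B (node 0).
Reduce the network between node 2 (A) and node 0 (B) by series/parallel combination:
  Rp1 = R1 ‖ R3 (parallel, both between nodes 0 and 1) = 1/(1/4.7 + 1/91000) = 4.7 Ω
  Rs1 = R2 + Rp1 (series, joined only at node 1) = 240 + 4.7 = 244.7 Ω
  Rp2 = R4 ‖ Rs1 (parallel, both between nodes 0 and 2) = 1/(1/4300 + 1/244.7) = 231.5 Ω
R_th = 231.5 Ω

Final answer: V_th = 4.731 V, R_th = 231.5 Ω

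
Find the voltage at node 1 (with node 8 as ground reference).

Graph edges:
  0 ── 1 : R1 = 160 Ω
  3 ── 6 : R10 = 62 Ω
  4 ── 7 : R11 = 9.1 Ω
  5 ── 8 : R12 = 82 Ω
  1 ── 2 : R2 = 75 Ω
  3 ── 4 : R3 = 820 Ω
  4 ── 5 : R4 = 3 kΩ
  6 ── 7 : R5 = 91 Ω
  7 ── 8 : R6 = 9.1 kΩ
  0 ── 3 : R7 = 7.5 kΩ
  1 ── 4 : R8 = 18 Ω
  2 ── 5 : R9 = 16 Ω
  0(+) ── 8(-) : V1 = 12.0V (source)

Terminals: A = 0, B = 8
Nodal analysis, taking node 8 as the 0 V reference.
Source V1 fixes V_0 = 12 V.
KCL at each unknown node (sum of currents leaving = 0; resistances in Ω):
  Node 1: (V_1 - 12)/160 + (V_1 - V_2)/75 + (V_1 - V_4)/18 = 0
  Node 2: (V_2 - V_1)/75 + (V_2 - V_5)/16 = 0
  Node 3: (V_3 - V_4)/820 + (V_3 - 12)/7500 + (V_3 - V_6)/62 = 0
  Node 4: (V_4 - V_3)/820 + (V_4 - V_5)/3000 + (V_4 - V_1)/18 + (V_4 - V_7)/9.1 = 0
  Node 5: (V_5 - V_4)/3000 + (V_5 - V_2)/16 + (V_5 - 0)/82 = 0
  Node 6: (V_6 - V_7)/91 + (V_6 - V_3)/62 = 0
  Node 7: (V_7 - V_6)/91 + (V_7 - 0)/9100 + (V_7 - V_4)/9.1 = 0
Collecting terms (coefficients in siemens):
  0.07514·V_1 - 0.01333·V_2 - 0.05556·V_4 = 0.075
  0.07583·V_2 - 0.01333·V_1 - 0.0625·V_5 = 0
  0.01748·V_3 - 0.00122·V_4 - 0.01613·V_6 = 0.0016
  0.167·V_4 - 0.05556·V_1 - 0.00122·V_3 - 0.0003333·V_5 - 0.1099·V_7 = 0
  0.07503·V_5 - 0.0625·V_2 - 0.0003333·V_4 = 0
  0.02712·V_6 - 0.01613·V_3 - 0.01099·V_7 = 0
  0.121·V_7 - 0.1099·V_4 - 0.01099·V_6 = 0
Solving these 7 simultaneous equations (Gaussian elimination) gives:
  V_1 = 6.195 V, V_2 = 3.547 V, V_3 = 6.275 V, V_4 = 6.177 V
  V_5 = 2.982 V, V_6 = 6.235 V, V_7 = 6.177 V
The requested potential is V_1 = 6.195 V.

Final answer: V_1 = 6.195 V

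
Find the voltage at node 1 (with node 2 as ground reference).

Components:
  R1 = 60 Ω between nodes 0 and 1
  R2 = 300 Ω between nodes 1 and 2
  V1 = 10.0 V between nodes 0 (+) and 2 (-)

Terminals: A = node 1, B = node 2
Nodal analysis, taking node 2 as the 0 V reference.
Source V1 fixes V_0 = 10 V.
KCL at each unknown node (sum of currents leaving = 0; resistances in Ω):
  Node 1: (V_1 - 10)/60 + (V_1 - 0)/300 = 0
Collecting terms: 0.02 × V_1 = 0.1667  =>  V_1 = 8.333 V
The requested potential is V_1 = 8.333 V.

Final answer: V_1 = 8.333 V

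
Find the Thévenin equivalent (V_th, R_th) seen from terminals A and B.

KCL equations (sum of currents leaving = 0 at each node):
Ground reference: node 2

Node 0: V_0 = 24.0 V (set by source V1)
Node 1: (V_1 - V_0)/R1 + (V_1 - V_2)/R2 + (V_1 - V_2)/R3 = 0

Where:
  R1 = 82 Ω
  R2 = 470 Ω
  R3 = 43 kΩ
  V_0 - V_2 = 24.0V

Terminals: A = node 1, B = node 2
Step 1 — V_th is the open-circuit voltage V_A - V_B (nothing connected across the terminals).
Nodal analysis, taking node 2 as the 0 V reference.
Source V1 fixes V_0 = 24 V.
KCL at each unknown node (sum of currents leaving = 0; resistances in Ω):
  Node 1: (V_1 - 24)/82 + (V_1 - 0)/470 + (V_1 - 0)/43000 = 0
Collecting terms: 0.01435 × V_1 = 0.2927  =>  V_1 = 20.4 V
V_th = V_1 - V_2 = 20.4 - 0 = 20.4 V
Step 2 — R_th: zero the source — replace V1 by a short circuit (node 2 merges into node 0) — and find the resistance seen between A (node 1) and B (node 0).
Reduce the network between node 1 (A) and node 0 (B) by series/parallel combination:
  Rp1 = R1 ‖ R2 ‖ R3 (parallel, all between nodes 0 and 1) = 1/(1/82 + 1/470 + 1/43000) = 69.71 Ω
R_th = 69.71 Ω

Final answer: V_th = 20.4 V, R_th = 69.71 Ω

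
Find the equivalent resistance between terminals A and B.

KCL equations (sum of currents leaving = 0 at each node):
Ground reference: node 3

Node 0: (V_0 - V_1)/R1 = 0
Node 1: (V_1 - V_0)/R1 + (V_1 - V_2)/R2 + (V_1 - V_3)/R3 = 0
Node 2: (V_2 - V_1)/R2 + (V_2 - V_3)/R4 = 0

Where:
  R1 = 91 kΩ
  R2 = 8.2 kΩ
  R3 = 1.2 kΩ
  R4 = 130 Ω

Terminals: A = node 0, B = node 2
Reduce the network between node 0 (A) and node 2 (B) by series/parallel combination:
  Rs1 = R3 + R4 (series, joined only at node 3) = 1200 + 130 = 1330 Ω
  Rp1 = R2 ‖ Rs1 (parallel, both between nodes 1 and 2) = 1/(1/8200 + 1/1330) = 1144 Ω
  Rs2 = R1 + Rp1 (series, joined only at node 1) = 91000 + 1144 = 92140 Ω
R_eq = 92.14 kΩ

Final answer: 92.14 kΩ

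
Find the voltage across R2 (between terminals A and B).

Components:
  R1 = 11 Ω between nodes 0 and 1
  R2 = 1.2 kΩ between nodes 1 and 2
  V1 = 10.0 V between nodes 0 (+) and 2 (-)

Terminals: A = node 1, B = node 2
R1 and R2 are in series across V1 (node 0 → node 1 → node 2), and the output A–B is taken across R2, so this is a voltage divider.
Series current: I = V1/(R1 + R2) = 10/(11 + 1200) = 10/1211 = 0.008258 A
V_R2 = I × R2 = V1 × R2/(R1 + R2) = 10 × 1200/1211 = 9.909 V

Final answer: 9.909 V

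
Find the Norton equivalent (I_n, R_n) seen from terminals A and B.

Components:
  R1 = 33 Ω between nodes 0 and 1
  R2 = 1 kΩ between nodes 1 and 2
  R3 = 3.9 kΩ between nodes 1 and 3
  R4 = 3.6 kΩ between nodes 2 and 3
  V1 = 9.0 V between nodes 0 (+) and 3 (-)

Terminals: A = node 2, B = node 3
Find the Thévenin equivalent first; then I_n = V_th/R_th and R_n = R_th.
Step 1 — V_th is the open-circuit voltage V_A - V_B (nothing connected across the terminals).
Nodal analysis, taking node 3 as the 0 V reference.
Source V1 fixes V_0 = 9 V.
KCL at each unknown node (sum of currents leaving = 0; resistances in Ω):
  Node 1: (V_1 - 9)/33 + (V_1 - V_2)/1000 + (V_1 - 0)/3900 = 0
  Node 2: (V_2 - V_1)/1000 + (V_2 - 0)/3600 = 0
Collecting terms (coefficients in siemens):
  0.03156·V_1 - 0.001·V_2 = 0.2727
  0.001278·V_2 - 0.001·V_1 = 0
Determinant D = (0.03156)(0.001278) - (-0.001)(-0.001) = 0.00003933
V_1 = [(0.2727)(0.001278) - (-0.001)(0)]/D = 8.861 V
V_2 = [(0.03156)(0) - (0.2727)(-0.001)]/D = 6.935 V
V_th = V_2 - V_3 = 6.935 - 0 = 6.935 V
Step 2 — R_th: zero the source — replace V1 by a short circuit (node 3 merges into node 0) — and find the resistance seen between A (node 2) and B (node 0).
Reduce the network between node 2 (A) and node 0 (B) by series/parallel combination:
  Rp1 = R1 ‖ R3 (parallel, both between nodes 0 and 1) = 1/(1/33 + 1/3900) = 32.72 Ω
  Rs1 = R2 + Rp1 (series, joined only at node 1) = 1000 + 32.72 = 1033 Ω
  Rp2 = R4 ‖ Rs1 (parallel, both between nodes 0 and 2) = 1/(1/3600 + 1/1033) = 802.5 Ω
R_th = 802.5 Ω
I_n = V_th/R_th = 6.935/802.5 = 0.008642 A, and R_n = R_th = 802.5 Ω

Final answer: I_n = 0.008642 A, R_n = 802.5 Ω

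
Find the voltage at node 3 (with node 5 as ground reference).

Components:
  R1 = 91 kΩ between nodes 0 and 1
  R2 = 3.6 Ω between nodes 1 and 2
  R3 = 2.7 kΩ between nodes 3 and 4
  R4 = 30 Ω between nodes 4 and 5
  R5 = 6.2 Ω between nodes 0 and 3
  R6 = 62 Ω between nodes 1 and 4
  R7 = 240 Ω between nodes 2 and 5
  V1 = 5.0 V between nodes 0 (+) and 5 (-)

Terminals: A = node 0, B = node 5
Nodal analysis, taking node 5 as the 0 V reference.
Source V1 fixes V_0 = 5 V.
KCL at each unknown node (sum of currents leaving = 0; resistances in Ω):
  Node 1: (V_1 - 5)/91000 + (V_1 - V_2)/3.6 + (V_1 - V_4)/62 = 0
  Node 2: (V_2 - V_1)/3.6 + (V_2 - 0)/240 = 0
  Node 3: (V_3 - V_4)/2700 + (V_3 - 5)/6.2 = 0
  Node 4: (V_4 - V_3)/2700 + (V_4 - 0)/30 + (V_4 - V_1)/62 = 0
Collecting terms (coefficients in siemens):
  0.2939·V_1 - 0.2778·V_2 - 0.01613·V_4 = 0.00005495
  0.2819·V_2 - 0.2778·V_1 = 0
  0.1617·V_3 - 0.0003704·V_4 = 0.8065
  0.04983·V_4 - 0.01613·V_1 - 0.0003704·V_3 = 0
Solving these 4 simultaneous equations (Gaussian elimination) gives:
  V_1 = 0.04346 V, V_2 = 0.04282 V, V_3 = 4.989 V, V_4 = 0.05114 V
The requested potential is V_3 = 4.989 V.

Final answer: V_3 = 4.989 V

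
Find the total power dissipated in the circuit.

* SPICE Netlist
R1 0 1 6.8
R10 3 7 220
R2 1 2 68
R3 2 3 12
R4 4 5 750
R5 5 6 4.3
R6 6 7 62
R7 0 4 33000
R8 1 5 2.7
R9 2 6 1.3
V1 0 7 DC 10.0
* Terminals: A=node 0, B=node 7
Nodal analysis, taking node 7 as the 0 V reference.
Source V1 fixes V_0 = 10 V.
KCL at each unknown node (sum of currents leaving = 0; resistances in Ω):
  Node 1: (V_1 - 10)/6.8 + (V_1 - V_2)/68 + (V_1 - V_5)/2.7 = 0
  Node 2: (V_2 - V_1)/68 + (V_2 - V_3)/12 + (V_2 - V_6)/1.3 = 0
  Node 3: (V_3 - V_2)/12 + (V_3 - 0)/220 = 0
  Node 4: (V_4 - V_5)/750 + (V_4 - 10)/33000 = 0
  Node 5: (V_5 - V_4)/750 + (V_5 - V_6)/4.3 + (V_5 - V_1)/2.7 = 0
  Node 6: (V_6 - V_5)/4.3 + (V_6 - 0)/62 + (V_6 - V_2)/1.3 = 0
Collecting terms (coefficients in siemens):
  0.5321·V_1 - 0.01471·V_2 - 0.3704·V_5 = 1.471
  0.8673·V_2 - 0.01471·V_1 - 0.08333·V_3 - 0.7692·V_6 = 0
  0.08788·V_3 - 0.08333·V_2 = 0
  0.001364·V_4 - 0.001333·V_5 = 0.000303
  0.6043·V_5 - 0.3704·V_1 - 0.001333·V_4 - 0.2326·V_6 = 0
  1.018·V_6 - 0.7692·V_2 - 0.2326·V_5 = 0
Solving these 6 simultaneous equations (Gaussian elimination) gives:
  V_1 = 8.905 V, V_2 = 7.861 V, V_3 = 7.454 V, V_4 = 8.545 V
  V_5 = 8.512 V, V_6 = 7.885 V
Power in each resistor, P = (ΔV)²/R:
  P_R1 = (10 - 8.905)²/6.8 = 0.1763 W
  P_R2 = (8.905 - 7.861)²/68 = 0.01603 W
  P_R3 = (7.861 - 7.454)²/12 = 0.01378 W
  P_R4 = (8.545 - 8.512)²/750 = 0.000001458 W
  P_R5 = (8.512 - 7.885)²/4.3 = 0.0913 W
  P_R6 = (7.885 - 0)²/62 = 1.003 W
  P_R7 = (10 - 8.545)²/33000 = 0.00006417 W
  P_R8 = (8.905 - 8.512)²/2.7 = 0.05729 W
  P_R9 = (7.861 - 7.885)²/1.3 = 0.0004465 W
  P_R10 = (7.454 - 0)²/220 = 0.2526 W
P_total = P_R1 + P_R2 + P_R3 + P_R4 + P_R5 + P_R6 + P_R7 + P_R8 + P_R9 + P_R10 = 1.611 W

Final answer: 1.611 W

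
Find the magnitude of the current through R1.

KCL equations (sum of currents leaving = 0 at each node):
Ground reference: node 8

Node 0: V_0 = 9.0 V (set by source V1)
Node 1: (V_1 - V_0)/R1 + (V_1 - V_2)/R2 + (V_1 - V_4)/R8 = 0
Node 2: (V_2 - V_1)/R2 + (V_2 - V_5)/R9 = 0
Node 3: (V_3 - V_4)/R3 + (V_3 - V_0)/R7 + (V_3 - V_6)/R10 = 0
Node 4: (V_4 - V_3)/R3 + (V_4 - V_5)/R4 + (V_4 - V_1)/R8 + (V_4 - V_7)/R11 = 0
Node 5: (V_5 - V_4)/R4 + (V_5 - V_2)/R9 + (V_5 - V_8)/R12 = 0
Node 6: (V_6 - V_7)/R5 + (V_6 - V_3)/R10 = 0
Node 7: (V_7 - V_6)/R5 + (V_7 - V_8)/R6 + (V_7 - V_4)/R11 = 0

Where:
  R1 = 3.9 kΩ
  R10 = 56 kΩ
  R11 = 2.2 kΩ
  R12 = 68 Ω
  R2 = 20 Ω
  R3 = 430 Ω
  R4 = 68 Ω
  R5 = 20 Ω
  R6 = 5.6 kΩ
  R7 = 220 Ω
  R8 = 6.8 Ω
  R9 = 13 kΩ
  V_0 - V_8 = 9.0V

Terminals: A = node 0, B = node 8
Nodal analysis, taking node 8 as the 0 V reference.
Source V1 fixes V_0 = 9 V.
KCL at each unknown node (sum of currents leaving = 0; resistances in Ω):
  Node 1: (V_1 - 9)/3900 + (V_1 - V_2)/20 + (V_1 - V_4)/6.8 = 0
  Node 2: (V_2 - V_1)/20 + (V_2 - V_5)/13000 = 0
  Node 3: (V_3 - V_4)/430 + (V_3 - 9)/220 + (V_3 - V_6)/56000 = 0
  Node 4: (V_4 - V_3)/430 + (V_4 - V_5)/68 + (V_4 - V_1)/6.8 + (V_4 - V_7)/2200 = 0
  Node 5: (V_5 - V_4)/68 + (V_5 - V_2)/13000 + (V_5 - 0)/68 = 0
  Node 6: (V_6 - V_7)/20 + (V_6 - V_3)/56000 = 0
  Node 7: (V_7 - V_6)/20 + (V_7 - 0)/5600 + (V_7 - V_4)/2200 = 0
Collecting terms (coefficients in siemens):
  0.1973·V_1 - 0.05·V_2 - 0.1471·V_4 = 0.002308
  0.05008·V_2 - 0.05·V_1 - 0.00007692·V_5 = 0
  0.006889·V_3 - 0.002326·V_4 - 0.00001786·V_6 = 0.04091
  0.1645·V_4 - 0.1471·V_1 - 0.002326·V_3 - 0.01471·V_5 - 0.0004545·V_7 = 0
  0.02949·V_5 - 0.00007692·V_2 - 0.01471·V_4 = 0
  0.05002·V_6 - 0.00001786·V_3 - 0.05·V_7 = 0
  0.05063·V_7 - 0.0004545·V_4 - 0.05·V_6 = 0
Solving these 7 simultaneous equations (Gaussian elimination) gives:
  V_1 = 1.753 V, V_2 = 1.752 V, V_3 = 6.53 V, V_4 = 1.741 V
  V_5 = 0.8729 V, V_6 = 1.397 V, V_7 = 1.395 V
I_R1 = (V_0 - V_1)/R1 = (9 - 1.753)/3900 = 0.001858 A
|I_R1| = 0.001858 A

Final answer: |I_R1| = 0.001858 A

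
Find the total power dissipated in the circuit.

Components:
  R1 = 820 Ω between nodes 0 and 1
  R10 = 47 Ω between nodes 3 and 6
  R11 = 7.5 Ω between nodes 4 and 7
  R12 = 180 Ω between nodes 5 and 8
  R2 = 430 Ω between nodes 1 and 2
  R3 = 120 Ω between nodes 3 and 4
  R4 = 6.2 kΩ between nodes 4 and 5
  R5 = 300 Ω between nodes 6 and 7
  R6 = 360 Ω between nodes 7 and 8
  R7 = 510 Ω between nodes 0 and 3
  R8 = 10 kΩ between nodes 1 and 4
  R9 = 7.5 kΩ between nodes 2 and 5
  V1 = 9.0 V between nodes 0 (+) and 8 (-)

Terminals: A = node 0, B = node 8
Nodal analysis, taking node 8 as the 0 V reference.
Source V1 fixes V_0 = 9 V.
KCL at each unknown node (sum of currents leaving = 0; resistances in Ω):
  Node 1: (V_1 - 9)/820 + (V_1 - V_2)/430 + (V_1 - V_4)/10000 = 0
  Node 2: (V_2 - V_1)/430 + (V_2 - V_5)/7500 = 0
  Node 3: (V_3 - V_4)/120 + (V_3 - 9)/510 + (V_3 - V_6)/47 = 0
  Node 4: (V_4 - V_3)/120 + (V_4 - V_5)/6200 + (V_4 - V_1)/10000 + (V_4 - V_7)/7.5 = 0
  Node 5: (V_5 - V_4)/6200 + (V_5 - V_2)/7500 + (V_5 - 0)/180 = 0
  Node 6: (V_6 - V_7)/300 + (V_6 - V_3)/47 = 0
  Node 7: (V_7 - V_6)/300 + (V_7 - 0)/360 + (V_7 - V_4)/7.5 = 0
Collecting terms (coefficients in siemens):
  0.003645·V_1 - 0.002326·V_2 - 0.0001·V_4 = 0.01098
  0.002459·V_2 - 0.002326·V_1 - 0.0001333·V_5 = 0
  0.03157·V_3 - 0.008333·V_4 - 0.02128·V_6 = 0.01765
  0.1419·V_4 - 0.0001·V_1 - 0.008333·V_3 - 0.0001613·V_5 - 0.1333·V_7 = 0
  0.00585·V_5 - 0.0001333·V_2 - 0.0001613·V_4 = 0
  0.02461·V_6 - 0.02128·V_3 - 0.003333·V_7 = 0
  0.1394·V_7 - 0.1333·V_4 - 0.003333·V_6 = 0
Solving these 7 simultaneous equations (Gaussian elimination) gives:
  V_1 = 7.851 V, V_2 = 7.439 V, V_3 = 4.223 V, V_4 = 3.401 V
  V_5 = 0.2633 V, V_6 = 4.105 V, V_7 = 3.35 V
Power in each resistor, P = (ΔV)²/R:
  P_R1 = (9 - 7.851)²/820 = 0.001611 W
  P_R2 = (7.851 - 7.439)²/430 = 0.0003936 W
  P_R3 = (4.223 - 3.401)²/120 = 0.005632 W
  P_R4 = (3.401 - 0.2633)²/6200 = 0.001588 W
  P_R5 = (4.105 - 3.35)²/300 = 0.001899 W
  P_R6 = (3.35 - 0)²/360 = 0.03117 W
  P_R7 = (9 - 4.223)²/510 = 0.04474 W
  P_R8 = (7.851 - 3.401)²/10000 = 0.00198 W
  P_R9 = (7.439 - 0.2633)²/7500 = 0.006866 W
  P_R10 = (4.223 - 4.105)²/47 = 0.0002975 W
  P_R11 = (3.401 - 3.35)²/7.5 = 0.0003457 W
  P_R12 = (0.2633 - 0)²/180 = 0.0003852 W
P_total = P_R1 + P_R2 + P_R3 + P_R4 + P_R5 + P_R6 + P_R7 + P_R8 + P_R9 + P_R10 + P_R11 + P_R12 = 0.09692 W

Final answer: 0.09692 W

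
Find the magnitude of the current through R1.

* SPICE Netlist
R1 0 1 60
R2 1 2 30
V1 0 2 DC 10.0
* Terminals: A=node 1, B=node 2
Nodal analysis, taking node 2 as the 0 V reference.
Source V1 fixes V_0 = 10 V.
KCL at each unknown node (sum of currents leaving = 0; resistances in Ω):
  Node 1: (V_1 - 10)/60 + (V_1 - 0)/30 = 0
Collecting terms: 0.05 × V_1 = 0.1667  =>  V_1 = 3.333 V
I_R1 = (V_0 - V_1)/R1 = (10 - 3.333)/60 = 0.1111 A
|I_R1| = 0.1111 A

Final answer: |I_R1| = 0.1111 A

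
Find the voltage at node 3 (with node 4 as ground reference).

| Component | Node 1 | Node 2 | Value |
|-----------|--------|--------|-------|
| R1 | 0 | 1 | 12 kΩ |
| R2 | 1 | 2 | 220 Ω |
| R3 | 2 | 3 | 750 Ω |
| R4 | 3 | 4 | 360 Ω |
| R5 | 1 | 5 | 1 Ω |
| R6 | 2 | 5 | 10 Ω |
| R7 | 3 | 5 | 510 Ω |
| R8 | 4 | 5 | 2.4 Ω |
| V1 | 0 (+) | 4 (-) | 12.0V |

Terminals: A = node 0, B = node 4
Nodal analysis, taking node 4 as the 0 V reference.
Source V1 fixes V_0 = 12 V.
KCL at each unknown node (sum of currents leaving = 0; resistances in Ω):
  Node 1: (V_1 - 12)/12000 + (V_1 - V_2)/220 + (V_1 - V_5)/1 = 0
  Node 2: (V_2 - V_1)/220 + (V_2 - V_3)/750 + (V_2 - V_5)/10 = 0
  Node 3: (V_3 - V_2)/750 + (V_3 - 0)/360 + (V_3 - V_5)/510 = 0
  Node 5: (V_5 - V_1)/1 + (V_5 - V_2)/10 + (V_5 - V_3)/510 + (V_5 - 0)/2.4 = 0
Collecting terms (coefficients in siemens):
  1.005·V_1 - 0.004545·V_2 - 1·V_5 = 0.001
  0.1059·V_2 - 0.004545·V_1 - 0.001333·V_3 - 0.1·V_5 = 0
  0.006072·V_3 - 0.001333·V_2 - 0.001961·V_5 = 0
  1.519·V_5 - 1·V_1 - 0.1·V_2 - 0.001961·V_3 = 0
Solving these 4 simultaneous equations (Gaussian elimination) gives:
  V_1 = 0.003386 V, V_2 = 0.00242 V, V_3 = 0.001303 V, V_5 = 0.002391 V
The requested potential is V_3 = 0.001303 V.

Final answer: V_3 = 0.001303 V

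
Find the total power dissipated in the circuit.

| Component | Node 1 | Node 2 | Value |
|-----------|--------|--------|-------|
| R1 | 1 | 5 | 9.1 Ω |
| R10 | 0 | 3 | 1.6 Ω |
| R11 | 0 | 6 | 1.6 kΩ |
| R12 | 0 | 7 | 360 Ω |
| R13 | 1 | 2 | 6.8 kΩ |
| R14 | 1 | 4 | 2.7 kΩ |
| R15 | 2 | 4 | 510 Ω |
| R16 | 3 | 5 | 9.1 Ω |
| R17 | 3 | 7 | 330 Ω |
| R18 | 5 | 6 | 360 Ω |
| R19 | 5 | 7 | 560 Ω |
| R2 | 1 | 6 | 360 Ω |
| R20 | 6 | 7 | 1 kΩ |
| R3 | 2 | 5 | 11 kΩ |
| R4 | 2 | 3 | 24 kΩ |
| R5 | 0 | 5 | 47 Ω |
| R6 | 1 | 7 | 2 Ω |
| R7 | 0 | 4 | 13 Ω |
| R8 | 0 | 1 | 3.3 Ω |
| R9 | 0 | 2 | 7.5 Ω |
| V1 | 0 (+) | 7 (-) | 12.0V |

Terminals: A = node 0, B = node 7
Nodal analysis, taking node 7 as the 0 V reference.
Source V1 fixes V_0 = 12 V.
KCL at each unknown node (sum of currents leaving = 0; resistances in Ω):
  Node 1: (V_1 - V_5)/9.1 + (V_1 - V_6)/360 + (V_1 - 0)/2 + (V_1 - 12)/3.3 + (V_1 - V_2)/6800 + (V_1 - V_4)/2700 = 0
  Node 2: (V_2 - V_5)/11000 + (V_2 - V_3)/24000 + (V_2 - 12)/7.5 + (V_2 - V_1)/6800 + (V_2 - V_4)/510 = 0
  Node 3: (V_3 - V_2)/24000 + (V_3 - 12)/1.6 + (V_3 - V_5)/9.1 + (V_3 - 0)/330 = 0
  Node 4: (V_4 - 12)/13 + (V_4 - V_1)/2700 + (V_4 - V_2)/510 = 0
  Node 5: (V_5 - V_1)/9.1 + (V_5 - V_2)/11000 + (V_5 - 12)/47 + (V_5 - V_3)/9.1 + (V_5 - V_6)/360 + (V_5 - 0)/560 = 0
  Node 6: (V_6 - V_1)/360 + (V_6 - 12)/1600 + (V_6 - V_5)/360 + (V_6 - 0)/1000 = 0
Collecting terms (coefficients in siemens):
  0.9162·V_1 - 0.0001471·V_2 - 0.0003704·V_4 - 0.1099·V_5 - 0.002778·V_6 = 3.636
  0.1356·V_2 - 0.0001471·V_1 - 0.00004167·V_3 - 0.001961·V_4 - 0.00009091·V_5 = 1.6
  0.738·V_3 - 0.00004167·V_2 - 0.1099·V_5 = 7.5
  0.07925·V_4 - 0.0003704·V_1 - 0.001961·V_2 = 0.9231
  0.2457·V_5 - 0.1099·V_1 - 0.00009091·V_2 - 0.1099·V_3 - 0.002778·V_6 = 0.2553
  0.007181·V_6 - 0.002778·V_1 - 0.002778·V_5 = 0.0075
Solving these 6 simultaneous equations (Gaussian elimination) gives:
  V_1 = 5.01 V, V_2 = 11.99 V, V_3 = 11.42 V, V_4 = 11.97 V
  V_5 = 8.464 V, V_6 = 6.257 V
Power in each resistor, P = (ΔV)²/R:
  P_R1 = (5.01 - 8.464)²/9.1 = 1.311 W
  P_R2 = (5.01 - 6.257)²/360 = 0.00432 W
  P_R3 = (11.99 - 8.464)²/11000 = 0.00113 W
  P_R4 = (11.99 - 11.42)²/24000 = 0.00001331 W
  P_R5 = (12 - 8.464)²/47 = 0.266 W
  P_R6 = (5.01 - 0)²/2 = 12.55 W
  P_R7 = (12 - 11.97)²/13 = 0.00008341 W
  P_R8 = (12 - 5.01)²/3.3 = 14.81 W
  P_R9 = (12 - 11.99)²/7.5 = 0.000015 W
  P_R10 = (12 - 11.42)²/1.6 = 0.2072 W
  P_R11 = (12 - 6.257)²/1600 = 0.02062 W
  P_R12 = (12 - 0)²/360 = 0.4 W
  P_R13 = (5.01 - 11.99)²/6800 = 0.007164 W
  P_R14 = (5.01 - 11.97)²/2700 = 0.01793 W
  P_R15 = (11.99 - 11.97)²/510 = 0.000000977 W
  P_R16 = (11.42 - 8.464)²/9.1 = 0.9629 W
  P_R17 = (11.42 - 0)²/330 = 0.3955 W
  P_R18 = (8.464 - 6.257)²/360 = 0.01353 W
  P_R19 = (8.464 - 0)²/560 = 0.1279 W
  P_R20 = (6.257 - 0)²/1000 = 0.03915 W
P_total = P_R1 + P_R2 + P_R3 + P_R4 + P_R5 + P_R6 + P_R7 + P_R8 + P_R9 + P_R10 + P_R11 + P_R12 + P_R13 + P_R14 + P_R15 + P_R16 + P_R17 + P_R18 + P_R19 + P_R20 = 31.13 W

Final answer: 31.13 W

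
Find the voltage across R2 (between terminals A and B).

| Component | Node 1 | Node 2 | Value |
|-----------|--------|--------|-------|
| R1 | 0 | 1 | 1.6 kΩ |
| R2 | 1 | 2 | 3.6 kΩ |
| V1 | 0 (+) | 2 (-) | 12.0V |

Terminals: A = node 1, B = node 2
R1 and R2 are in series across V1 (node 0 → node 1 → node 2), and the output A–B is taken across R2, so this is a voltage divider.
Series current: I = V1/(R1 + R2) = 12/(1600 + 3600) = 12/5200 = 0.002308 A
V_R2 = I × R2 = V1 × R2/(R1 + R2) = 12 × 3600/5200 = 8.308 V

Final answer: 8.308 V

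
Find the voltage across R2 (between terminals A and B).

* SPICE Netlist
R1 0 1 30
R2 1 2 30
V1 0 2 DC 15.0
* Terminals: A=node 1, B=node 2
R1 and R2 are in series across V1 (node 0 → node 1 → node 2), and the output A–B is taken across R2, so this is a voltage divider.
Series current: I = V1/(R1 + R2) = 15/(30 + 30) = 15/60 = 0.25 A
V_R2 = I × R2 = V1 × R2/(R1 + R2) = 15 × 30/60 = 7.5 V

Final answer: 7.5 V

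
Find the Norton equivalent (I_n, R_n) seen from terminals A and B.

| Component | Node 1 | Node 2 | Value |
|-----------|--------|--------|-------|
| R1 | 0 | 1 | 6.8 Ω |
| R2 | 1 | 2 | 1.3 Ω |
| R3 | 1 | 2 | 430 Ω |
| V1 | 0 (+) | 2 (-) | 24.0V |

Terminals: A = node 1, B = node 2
Find the Thévenin equivalent first; then I_n = V_th/R_th and R_n = R_th.
Step 1 — V_th is the open-circuit voltage V_A - V_B (nothing connected across the terminals).
Nodal analysis, taking node 2 as the 0 V reference.
Source V1 fixes V_0 = 24 V.
KCL at each unknown node (sum of currents leaving = 0; resistances in Ω):
  Node 1: (V_1 - 24)/6.8 + (V_1 - 0)/1.3 + (V_1 - 0)/430 = 0
Collecting terms: 0.9186 × V_1 = 3.529  =>  V_1 = 3.842 V
V_th = V_1 - V_2 = 3.842 - 0 = 3.842 V
Step 2 — R_th: zero the source — replace V1 by a short circuit (node 2 merges into node 0) — and find the resistance seen between A (node 1) and B (node 0).
Reduce the network between node 1 (A) and node 0 (B) by series/parallel combination:
  Rp1 = R1 ‖ R2 ‖ R3 (parallel, all between nodes 0 and 1) = 1/(1/6.8 + 1/1.3 + 1/430) = 1.089 Ω
R_th = 1.089 Ω
I_n = V_th/R_th = 3.842/1.089 = 3.529 A, and R_n = R_th = 1.089 Ω

Final answer: I_n = 3.529 A, R_n = 1.089 Ω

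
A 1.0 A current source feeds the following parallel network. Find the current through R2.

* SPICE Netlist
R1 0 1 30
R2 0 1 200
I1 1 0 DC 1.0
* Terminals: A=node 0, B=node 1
All resistors sit directly between nodes 0 and 1, so they are in parallel and share one voltage V; the full source current 1 A splits among them.
1/R_par = 1/30 + 1/200 = 0.03833 S  =>  R_par = 26.09 Ω
V = I × R_par = 1 × 26.09 = 26.09 V
I_R2 = V/R2 = 26.09/200 = 0.1304 A

Final answer: 0.1304 A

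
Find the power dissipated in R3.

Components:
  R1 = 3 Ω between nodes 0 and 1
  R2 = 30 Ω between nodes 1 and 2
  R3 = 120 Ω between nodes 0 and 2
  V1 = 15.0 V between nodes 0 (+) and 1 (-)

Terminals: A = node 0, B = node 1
Nodal analysis, taking node 1 as the 0 V reference.
Source V1 fixes V_0 = 15 V.
KCL at each unknown node (sum of currents leaving = 0; resistances in Ω):
  Node 2: (V_2 - 0)/30 + (V_2 - 15)/120 = 0
Collecting terms: 0.04167 × V_2 = 0.125  =>  V_2 = 3 V
I_R3 = (V_0 - V_2)/R3 = (15 - 3)/120 = 0.1 A
P_R3 = I_R3² × R3 = (0.1)² × 120 = 1.2 W

Final answer: 1.2 W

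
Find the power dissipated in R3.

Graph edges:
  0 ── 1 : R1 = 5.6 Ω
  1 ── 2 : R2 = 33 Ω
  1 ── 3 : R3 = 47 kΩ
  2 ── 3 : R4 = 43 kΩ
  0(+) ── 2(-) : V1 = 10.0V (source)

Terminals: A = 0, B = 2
Nodal analysis, taking node 2 as the 0 V reference.
Source V1 fixes V_0 = 10 V.
KCL at each unknown node (sum of currents leaving = 0; resistances in Ω):
  Node 1: (V_1 - 10)/5.6 + (V_1 - 0)/33 + (V_1 - V_3)/47000 = 0
  Node 3: (V_3 - V_1)/47000 + (V_3 - 0)/43000 = 0
Collecting terms (coefficients in siemens):
  0.2089·V_1 - 0.00002128·V_3 = 1.786
  0.00004453·V_3 - 0.00002128·V_1 = 0
Determinant D = (0.2089)(0.00004453) - (-0.00002128)(-0.00002128) = 0.000009302
V_1 = [(1.786)(0.00004453) - (-0.00002128)(0)]/D = 8.549 V
V_3 = [(0.2089)(0) - (1.786)(-0.00002128)]/D = 4.084 V
I_R3 = (V_1 - V_3)/R3 = (8.549 - 4.084)/47000 = 0.00009499 A
P_R3 = I_R3² × R3 = (0.00009499)² × 47000 = 0.0004241 W

Final answer: 0.0004241 W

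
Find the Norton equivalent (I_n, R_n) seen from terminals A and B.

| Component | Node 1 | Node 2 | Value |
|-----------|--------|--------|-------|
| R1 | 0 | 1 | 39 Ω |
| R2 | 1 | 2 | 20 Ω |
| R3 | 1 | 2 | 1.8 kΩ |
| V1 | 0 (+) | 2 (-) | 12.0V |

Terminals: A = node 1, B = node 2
Find the Thévenin equivalent first; then I_n = V_th/R_th and R_n = R_th.
Step 1 — V_th is the open-circuit voltage V_A - V_B (nothing connected across the terminals).
Nodal analysis, taking node 2 as the 0 V reference.
Source V1 fixes V_0 = 12 V.
KCL at each unknown node (sum of currents leaving = 0; resistances in Ω):
  Node 1: (V_1 - 12)/39 + (V_1 - 0)/20 + (V_1 - 0)/1800 = 0
Collecting terms: 0.0762 × V_1 = 0.3077  =>  V_1 = 4.038 V
V_th = V_1 - V_2 = 4.038 - 0 = 4.038 V
Step 2 — R_th: zero the source — replace V1 by a short circuit (node 2 merges into node 0) — and find the resistance seen between A (node 1) and B (node 0).
Reduce the network between node 1 (A) and node 0 (B) by series/parallel combination:
  Rp1 = R1 ‖ R2 ‖ R3 (parallel, all between nodes 0 and 1) = 1/(1/39 + 1/20 + 1/1800) = 13.12 Ω
R_th = 13.12 Ω
I_n = V_th/R_th = 4.038/13.12 = 0.3077 A, and R_n = R_th = 13.12 Ω

Final answer: I_n = 0.3077 A, R_n = 13.12 Ω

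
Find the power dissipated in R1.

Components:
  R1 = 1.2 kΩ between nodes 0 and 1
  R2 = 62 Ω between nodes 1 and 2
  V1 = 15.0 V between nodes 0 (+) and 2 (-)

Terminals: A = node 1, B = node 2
Nodal analysis, taking node 2 as the 0 V reference.
Source V1 fixes V_0 = 15 V.
KCL at each unknown node (sum of currents leaving = 0; resistances in Ω):
  Node 1: (V_1 - 15)/1200 + (V_1 - 0)/62 = 0
Collecting terms: 0.01696 × V_1 = 0.0125  =>  V_1 = 0.7369 V
I_R1 = (V_0 - V_1)/R1 = (15 - 0.7369)/1200 = 0.01189 A
P_R1 = I_R1² × R1 = (0.01189)² × 1200 = 0.1695 W

Final answer: 0.1695 W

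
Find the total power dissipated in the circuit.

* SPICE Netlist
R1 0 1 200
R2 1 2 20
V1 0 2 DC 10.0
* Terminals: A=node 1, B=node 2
Nodal analysis, taking node 2 as the 0 V reference.
Source V1 fixes V_0 = 10 V.
KCL at each unknown node (sum of currents leaving = 0; resistances in Ω):
  Node 1: (V_1 - 10)/200 + (V_1 - 0)/20 = 0
Collecting terms: 0.055 × V_1 = 0.05  =>  V_1 = 0.9091 V
Power in each resistor, P = (ΔV)²/R:
  P_R1 = (10 - 0.9091)²/200 = 0.4132 W
  P_R2 = (0.9091 - 0)²/20 = 0.04132 W
P_total = P_R1 + P_R2 = 0.4545 W

Final answer: 0.4545 W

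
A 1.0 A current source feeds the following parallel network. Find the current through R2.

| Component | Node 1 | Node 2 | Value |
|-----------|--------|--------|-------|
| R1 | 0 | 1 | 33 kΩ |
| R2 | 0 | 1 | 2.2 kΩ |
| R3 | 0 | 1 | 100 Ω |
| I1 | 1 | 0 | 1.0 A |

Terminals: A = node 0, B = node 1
All resistors sit directly between nodes 0 and 1, so they are in parallel and share one voltage V; the full source current 1 A splits among them.
1/R_par = 1/33000 + 1/2200 + 1/100 = 0.01048 S  =>  R_par = 95.38 Ω
V = I × R_par = 1 × 95.38 = 95.38 V
I_R2 = V/R2 = 95.38/2200 = 0.04335 A

Final answer: 0.04335 A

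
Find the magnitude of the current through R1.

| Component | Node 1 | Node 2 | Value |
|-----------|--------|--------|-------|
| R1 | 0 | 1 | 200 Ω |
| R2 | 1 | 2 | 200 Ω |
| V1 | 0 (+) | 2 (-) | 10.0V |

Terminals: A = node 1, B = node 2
Nodal analysis, taking node 2 as the 0 V reference.
Source V1 fixes V_0 = 10 V.
KCL at each unknown node (sum of currents leaving = 0; resistances in Ω):
  Node 1: (V_1 - 10)/200 + (V_1 - 0)/200 = 0
Collecting terms: 0.01 × V_1 = 0.05  =>  V_1 = 5 V
I_R1 = (V_0 - V_1)/R1 = (10 - 5)/200 = 0.025 A
|I_R1| = 0.025 A

Final answer: |I_R1| = 0.025 A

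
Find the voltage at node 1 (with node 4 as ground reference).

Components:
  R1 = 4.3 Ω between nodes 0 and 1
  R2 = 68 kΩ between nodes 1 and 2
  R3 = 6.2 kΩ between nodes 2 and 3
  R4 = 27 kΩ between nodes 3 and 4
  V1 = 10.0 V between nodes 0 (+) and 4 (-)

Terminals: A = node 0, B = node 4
Nodal analysis, taking node 4 as the 0 V reference.
Source V1 fixes V_0 = 10 V.
KCL at each unknown node (sum of currents leaving = 0; resistances in Ω):
  Node 1: (V_1 - 10)/4.3 + (V_1 - V_2)/68000 = 0
  Node 2: (V_2 - V_1)/68000 + (V_2 - V_3)/6200 = 0
  Node 3: (V_3 - V_2)/6200 + (V_3 - 0)/27000 = 0
Collecting terms (coefficients in siemens):
  0.2326·V_1 - 0.00001471·V_2 = 2.326
  0.000176·V_2 - 0.00001471·V_1 - 0.0001613·V_3 = 0
  0.0001983·V_3 - 0.0001613·V_2 = 0
Solving these 3 simultaneous equations (Gaussian elimination) gives:
  V_1 = 10 V, V_2 = 3.28 V, V_3 = 2.668 V
The requested potential is V_1 = 10 V.

Final answer: V_1 = 10 V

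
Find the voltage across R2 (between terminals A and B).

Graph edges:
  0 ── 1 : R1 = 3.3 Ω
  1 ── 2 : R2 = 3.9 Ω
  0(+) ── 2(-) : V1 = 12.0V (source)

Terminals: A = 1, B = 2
R1 and R2 are in series across V1 (node 0 → node 1 → node 2), and the output A–B is taken across R2, so this is a voltage divider.
Series current: I = V1/(R1 + R2) = 12/(3.3 + 3.9) = 12/7.2 = 1.667 A
V_R2 = I × R2 = V1 × R2/(R1 + R2) = 12 × 3.9/7.2 = 6.5 V

Final answer: 6.5 V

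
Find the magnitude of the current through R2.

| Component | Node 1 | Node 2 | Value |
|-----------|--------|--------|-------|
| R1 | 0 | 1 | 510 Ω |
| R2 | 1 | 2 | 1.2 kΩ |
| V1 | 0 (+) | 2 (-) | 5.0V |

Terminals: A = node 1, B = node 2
Nodal analysis, taking node 2 as the 0 V reference.
Source V1 fixes V_0 = 5 V.
KCL at each unknown node (sum of currents leaving = 0; resistances in Ω):
  Node 1: (V_1 - 5)/510 + (V_1 - 0)/1200 = 0
Collecting terms: 0.002794 × V_1 = 0.009804  =>  V_1 = 3.509 V
I_R2 = (V_1 - V_2)/R2 = (3.509 - 0)/1200 = 0.002924 A
|I_R2| = 0.002924 A

Final answer: |I_R2| = 0.002924 A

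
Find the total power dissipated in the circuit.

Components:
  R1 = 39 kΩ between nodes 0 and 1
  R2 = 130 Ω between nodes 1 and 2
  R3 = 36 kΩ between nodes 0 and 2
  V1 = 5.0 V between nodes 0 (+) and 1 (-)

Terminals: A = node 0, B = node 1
Nodal analysis, taking node 1 as the 0 V reference.
Source V1 fixes V_0 = 5 V.
KCL at each unknown node (sum of currents leaving = 0; resistances in Ω):
  Node 2: (V_2 - 0)/130 + (V_2 - 5)/36000 = 0
Collecting terms: 0.00772 × V_2 = 0.0001389  =>  V_2 = 0.01799 V
Power in each resistor, P = (ΔV)²/R:
  P_R1 = (5 - 0)²/39000 = 0.000641 W
  P_R2 = (0 - 0.01799)²/130 = 0.00000249 W
  P_R3 = (5 - 0.01799)²/36000 = 0.0006895 W
P_total = P_R1 + P_R2 + P_R3 = 0.001333 W

Final answer: 0.001333 W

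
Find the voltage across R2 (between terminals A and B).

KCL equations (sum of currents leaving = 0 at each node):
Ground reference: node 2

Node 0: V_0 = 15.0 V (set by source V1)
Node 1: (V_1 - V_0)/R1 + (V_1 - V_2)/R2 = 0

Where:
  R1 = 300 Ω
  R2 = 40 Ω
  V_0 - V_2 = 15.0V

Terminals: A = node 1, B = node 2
R1 and R2 are in series across V1 (node 0 → node 1 → node 2), and the output A–B is taken across R2, so this is a voltage divider.
Series current: I = V1/(R1 + R2) = 15/(300 + 40) = 15/340 = 0.04412 A
V_R2 = I × R2 = V1 × R2/(R1 + R2) = 15 × 40/340 = 1.765 V

Final answer: 1.765 V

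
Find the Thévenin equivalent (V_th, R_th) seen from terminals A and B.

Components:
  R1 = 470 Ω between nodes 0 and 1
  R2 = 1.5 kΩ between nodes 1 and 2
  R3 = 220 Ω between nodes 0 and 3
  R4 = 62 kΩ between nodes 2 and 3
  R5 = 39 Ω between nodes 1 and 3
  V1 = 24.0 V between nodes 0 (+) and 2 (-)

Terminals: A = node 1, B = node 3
Step 1 — V_th is the open-circuit voltage V_A - V_B (nothing connected across the terminals).
Nodal analysis, taking node 2 as the 0 V reference.
Source V1 fixes V_0 = 24 V.
KCL at each unknown node (sum of currents leaving = 0; resistances in Ω):
  Node 1: (V_1 - 24)/470 + (V_1 - 0)/1500 + (V_1 - V_3)/39 = 0
  Node 3: (V_3 - 24)/220 + (V_3 - 0)/62000 + (V_3 - V_1)/39 = 0
Collecting terms (coefficients in siemens):
  0.02844·V_1 - 0.02564·V_3 = 0.05106
  0.0302·V_3 - 0.02564·V_1 = 0.1091
Determinant D = (0.02844)(0.0302) - (-0.02564)(-0.02564) = 0.0002014
V_1 = [(0.05106)(0.0302) - (-0.02564)(0.1091)]/D = 21.55 V
V_3 = [(0.02844)(0.1091) - (0.05106)(-0.02564)]/D = 21.91 V
V_th = V_1 - V_3 = 21.55 - 21.91 = -0.3571 V
Step 2 — R_th: zero the source — replace V1 by a short circuit (node 2 merges into node 0) — and find the resistance seen between A (node 1) and B (node 3).
Reduce the network between node 1 (A) and node 3 (B) by series/parallel combination:
  Rp1 = R1 ‖ R2 (parallel, both between nodes 0 and 1) = 1/(1/470 + 1/1500) = 357.9 Ω
  Rp2 = R3 ‖ R4 (parallel, both between nodes 0 and 3) = 1/(1/220 + 1/62000) = 219.2 Ω
  Rs1 = Rp1 + Rp2 (series, joined only at node 0) = 357.9 + 219.2 = 577.1 Ω
  Rp3 = R5 ‖ Rs1 (parallel, both between nodes 1 and 3) = 1/(1/39 + 1/577.1) = 36.53 Ω
R_th = 36.53 Ω

Final answer: V_th = -0.3571 V, R_th = 36.53 Ω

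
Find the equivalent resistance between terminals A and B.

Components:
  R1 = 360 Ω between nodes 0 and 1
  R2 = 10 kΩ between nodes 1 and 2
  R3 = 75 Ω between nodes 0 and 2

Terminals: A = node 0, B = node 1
Reduce the network between node 0 (A) and node 1 (B) by series/parallel combination:
  Rs1 = R3 + R2 (series, joined only at node 2) = 75 + 10000 = 10080 Ω
  Rp1 = R1 ‖ Rs1 (parallel, both between nodes 0 and 1) = 1/(1/360 + 1/10080) = 347.6 Ω
R_eq = 347.6 Ω

Final answer: 347.6 Ω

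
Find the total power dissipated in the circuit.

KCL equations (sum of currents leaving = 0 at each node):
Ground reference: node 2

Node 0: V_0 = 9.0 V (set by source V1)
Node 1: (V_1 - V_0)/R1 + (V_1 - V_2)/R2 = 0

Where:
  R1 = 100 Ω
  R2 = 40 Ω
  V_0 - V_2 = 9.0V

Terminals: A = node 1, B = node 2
Nodal analysis, taking node 2 as the 0 V reference.
Source V1 fixes V_0 = 9 V.
KCL at each unknown node (sum of currents leaving = 0; resistances in Ω):
  Node 1: (V_1 - 9)/100 + (V_1 - 0)/40 = 0
Collecting terms: 0.035 × V_1 = 0.09  =>  V_1 = 2.571 V
Power in each resistor, P = (ΔV)²/R:
  P_R1 = (9 - 2.571)²/100 = 0.4133 W
  P_R2 = (2.571 - 0)²/40 = 0.1653 W
P_total = P_R1 + P_R2 = 0.5786 W

Final answer: 0.5786 W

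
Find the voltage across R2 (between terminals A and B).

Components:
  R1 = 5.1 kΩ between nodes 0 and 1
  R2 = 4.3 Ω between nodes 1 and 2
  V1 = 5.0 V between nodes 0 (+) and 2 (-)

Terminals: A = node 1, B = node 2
R1 and R2 are in series across V1 (node 0 → node 1 → node 2), and the output A–B is taken across R2, so this is a voltage divider.
Series current: I = V1/(R1 + R2) = 5/(5100 + 4.3) = 5/5104 = 0.0009796 A
V_R2 = I × R2 = V1 × R2/(R1 + R2) = 5 × 4.3/5104 = 0.004212 V

Final answer: 0.004212 V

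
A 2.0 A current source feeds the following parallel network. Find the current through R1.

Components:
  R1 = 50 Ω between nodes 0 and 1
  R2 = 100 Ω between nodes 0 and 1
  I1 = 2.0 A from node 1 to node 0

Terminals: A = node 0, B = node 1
All resistors sit directly between nodes 0 and 1, so they are in parallel and share one voltage V; the full source current 2 A splits among them.
1/R_par = 1/50 + 1/100 = 0.03 S  =>  R_par = 33.33 Ω
V = I × R_par = 2 × 33.33 = 66.67 V
I_R1 = V/R1 = 66.67/50 = 1.333 A

Final answer: 1.333 A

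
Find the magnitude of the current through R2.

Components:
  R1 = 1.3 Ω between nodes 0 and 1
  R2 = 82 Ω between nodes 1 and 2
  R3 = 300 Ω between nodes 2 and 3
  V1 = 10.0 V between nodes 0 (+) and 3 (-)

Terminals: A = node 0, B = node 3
Nodal analysis, taking node 3 as the 0 V reference.
Source V1 fixes V_0 = 10 V.
KCL at each unknown node (sum of currents leaving = 0; resistances in Ω):
  Node 1: (V_1 - 10)/1.3 + (V_1 - V_2)/82 = 0
  Node 2: (V_2 - V_1)/82 + (V_2 - 0)/300 = 0
Collecting terms (coefficients in siemens):
  0.7814·V_1 - 0.0122·V_2 = 7.692
  0.01553·V_2 - 0.0122·V_1 = 0
Determinant D = (0.7814)(0.01553) - (-0.0122)(-0.0122) = 0.01199
V_1 = [(7.692)(0.01553) - (-0.0122)(0)]/D = 9.966 V
V_2 = [(0.7814)(0) - (7.692)(-0.0122)]/D = 7.827 V
I_R2 = (V_1 - V_2)/R2 = (9.966 - 7.827)/82 = 0.02609 A
|I_R2| = 0.02609 A

Final answer: |I_R2| = 0.02609 A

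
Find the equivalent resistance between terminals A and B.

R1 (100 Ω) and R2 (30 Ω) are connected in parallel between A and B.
Reduce the network between node 0 (A) and node 1 (B) by series/parallel combination:
  Rp1 = R1 ‖ R2 (parallel, both between nodes 0 and 1) = 1/(1/100 + 1/30) = 23.08 Ω
R_eq = 23.08 Ω

Final answer: 23.08 Ω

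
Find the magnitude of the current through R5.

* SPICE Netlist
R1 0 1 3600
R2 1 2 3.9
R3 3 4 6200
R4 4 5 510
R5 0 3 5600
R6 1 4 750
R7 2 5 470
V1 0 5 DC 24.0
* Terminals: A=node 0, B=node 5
Nodal analysis, taking node 5 as the 0 V reference.
Source V1 fixes V_0 = 24 V.
KCL at each unknown node (sum of currents leaving = 0; resistances in Ω):
  Node 1: (V_1 - 24)/3600 + (V_1 - V_2)/3.9 + (V_1 - V_4)/750 = 0
  Node 2: (V_2 - V_1)/3.9 + (V_2 - 0)/470 = 0
  Node 3: (V_3 - V_4)/6200 + (V_3 - 24)/5600 = 0
  Node 4: (V_4 - V_3)/6200 + (V_4 - 0)/510 + (V_4 - V_1)/750 = 0
Collecting terms (coefficients in siemens):
  0.258·V_1 - 0.2564·V_2 - 0.001333·V_4 = 0.006667
  0.2585·V_2 - 0.2564·V_1 = 0
  0.0003399·V_3 - 0.0001613·V_4 = 0.004286
  0.003455·V_4 - 0.001333·V_1 - 0.0001613·V_3 = 0
Solving these 4 simultaneous equations (Gaussian elimination) gives:
  V_1 = 2.338 V, V_2 = 2.318 V, V_3 = 13.33 V, V_4 = 1.524 V
I_R5 = (V_0 - V_3)/R5 = (24 - 13.33)/5600 = 0.001905 A
|I_R5| = 0.001905 A

Final answer: |I_R5| = 0.001905 A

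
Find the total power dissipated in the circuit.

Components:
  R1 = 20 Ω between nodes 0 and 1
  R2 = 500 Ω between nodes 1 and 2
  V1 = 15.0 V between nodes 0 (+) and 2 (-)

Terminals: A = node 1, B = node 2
Nodal analysis, taking node 2 as the 0 V reference.
Source V1 fixes V_0 = 15 V.
KCL at each unknown node (sum of currents leaving = 0; resistances in Ω):
  Node 1: (V_1 - 15)/20 + (V_1 - 0)/500 = 0
Collecting terms: 0.052 × V_1 = 0.75  =>  V_1 = 14.42 V
Power in each resistor, P = (ΔV)²/R:
  P_R1 = (15 - 14.42)²/20 = 0.01664 W
  P_R2 = (14.42 - 0)²/500 = 0.4161 W
P_total = P_R1 + P_R2 = 0.4327 W

Final answer: 0.4327 W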